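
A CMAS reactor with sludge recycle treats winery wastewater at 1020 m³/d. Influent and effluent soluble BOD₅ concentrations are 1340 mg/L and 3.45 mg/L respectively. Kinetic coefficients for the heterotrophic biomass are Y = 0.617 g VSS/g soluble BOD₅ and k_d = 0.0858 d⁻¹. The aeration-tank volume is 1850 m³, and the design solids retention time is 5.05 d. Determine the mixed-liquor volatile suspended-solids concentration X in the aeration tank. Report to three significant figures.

Solving the biomass balance for X: X = Y Q (S₀−S) θ_c / [V (1+k_d θ_c)] = 0.617 × 1020 × (1340 − 3.45) × 5.05 / [1850 × (1 + 0.0858 × 5.05)] = 1602 mg/L.

X ≈ 1600 mg/L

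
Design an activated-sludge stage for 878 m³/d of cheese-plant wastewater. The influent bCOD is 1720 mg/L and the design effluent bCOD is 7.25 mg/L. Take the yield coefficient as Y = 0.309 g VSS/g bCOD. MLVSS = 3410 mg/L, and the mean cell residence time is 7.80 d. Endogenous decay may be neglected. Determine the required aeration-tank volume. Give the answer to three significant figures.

With k_d = 0 the design equation reduces to V = Y Q (S₀−S) θ_c / X = 0.309 × 878 × (1720 − 7.25) × 7.80 / 3410 = 1063 m³.

V ≈ 1060 m³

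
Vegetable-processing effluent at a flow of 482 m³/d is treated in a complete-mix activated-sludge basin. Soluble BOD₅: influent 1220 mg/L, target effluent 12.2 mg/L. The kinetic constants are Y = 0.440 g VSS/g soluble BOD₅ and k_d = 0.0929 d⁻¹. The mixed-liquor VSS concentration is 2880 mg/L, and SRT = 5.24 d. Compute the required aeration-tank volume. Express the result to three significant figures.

V ≈ 313 m³

Steady-state biomass mass balance: V·X·(1 + k_d·θ_c) = Y·Q·(S₀ − S)·θ_c, so V = 0.440 × 482 × (1220 − 12.2) × 5.24 / [2880 × (1 + 0.0929 × 5.24)] = 1.34×10^6 / 4282 = 313.5 m³.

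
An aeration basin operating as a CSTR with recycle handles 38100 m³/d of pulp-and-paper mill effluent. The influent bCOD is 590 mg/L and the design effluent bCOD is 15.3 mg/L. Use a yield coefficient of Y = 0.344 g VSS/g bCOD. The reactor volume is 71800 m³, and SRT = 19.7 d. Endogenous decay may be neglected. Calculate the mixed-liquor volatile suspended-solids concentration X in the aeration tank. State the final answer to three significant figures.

X ≈ 2070 mg/L

From V·X = Y·Q·(S₀ − S)·θ_c (decay neglected): X = 0.344 × 38100 × (590 − 15.3) × 19.7 / 71800 = 2067 mg/L.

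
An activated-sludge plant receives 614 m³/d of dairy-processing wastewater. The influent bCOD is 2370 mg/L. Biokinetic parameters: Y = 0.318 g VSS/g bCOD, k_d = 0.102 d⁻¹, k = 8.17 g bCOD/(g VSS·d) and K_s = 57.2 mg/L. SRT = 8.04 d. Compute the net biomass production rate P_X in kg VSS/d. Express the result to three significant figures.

From the Monod/SRT balance for a CMAS, S = K_s·(1+k_d θ_c)/[θ_c·(Y k − k_d) − 1] = 57.2 × (1 + 0.102 × 8.04) / [8.04 × (0.318 × 8.17 − 0.102) − 1] = 104.1 / 19.07 = 5.460 mg/L.
Y_obs = Y / (1 + k_d θ_c) = 0.318 / (1 + 0.102 × 8.04) = 0.318 / 1.820 = 0.1747.
Q·(S₀ − S) = 614 × (2370 − 5.46) × 10⁻³ = 1452 kg/d removed.
Net biomass production P_X = Y_obs × Q·(S₀ − S) = 0.1747 × 1452 = 253.7 kg VSS/d.

P_X ≈ 254 kg VSS/d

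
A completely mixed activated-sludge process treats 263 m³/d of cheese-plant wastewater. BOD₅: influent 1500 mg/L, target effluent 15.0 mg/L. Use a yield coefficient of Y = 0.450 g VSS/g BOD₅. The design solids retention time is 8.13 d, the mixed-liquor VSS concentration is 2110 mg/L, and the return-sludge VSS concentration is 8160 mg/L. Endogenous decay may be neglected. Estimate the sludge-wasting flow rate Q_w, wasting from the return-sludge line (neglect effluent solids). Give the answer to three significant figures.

Biomass mass balance (decay neglected): V·X = Y·Q·(S₀ − S)·θ_c, so V = 0.450 × 263 × (1500 − 15.0) × 8.13 / 2110 = 677.2 m³.
θ_c = V·X/(Q_w·X_r) when wasting from the recycle, so Q_w = V·X/(θ_c·X_r) = 677.2 × 2110 / (8.13 × 8160) = 21.54 m³/d.

Q_w ≈ 21.5 m³/d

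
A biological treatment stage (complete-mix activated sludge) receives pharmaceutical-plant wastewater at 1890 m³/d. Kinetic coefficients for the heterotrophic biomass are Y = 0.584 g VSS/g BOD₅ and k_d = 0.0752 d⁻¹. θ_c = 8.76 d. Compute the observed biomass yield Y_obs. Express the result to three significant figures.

Y_obs ≈ 0.352 g VSS/g BOD₅

Observed yield with endogenous decay: Y_obs = Y / (1 + k_d·θ_c) = 0.584 / (1 + 0.0752 × 8.76) = 0.584 / 1.659 = 0.3521 g VSS/g BOD₅.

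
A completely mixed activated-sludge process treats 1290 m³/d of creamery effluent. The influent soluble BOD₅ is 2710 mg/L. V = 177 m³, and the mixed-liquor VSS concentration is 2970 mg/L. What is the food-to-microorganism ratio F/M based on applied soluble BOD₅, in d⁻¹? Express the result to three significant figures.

F/M ≈ 6.65 d⁻¹

F/M = Q·S₀ / (V·X) = 1290 × 2710 / (177.0 × 2970) = 6.650 g soluble BOD₅·(g VSS·d)⁻¹.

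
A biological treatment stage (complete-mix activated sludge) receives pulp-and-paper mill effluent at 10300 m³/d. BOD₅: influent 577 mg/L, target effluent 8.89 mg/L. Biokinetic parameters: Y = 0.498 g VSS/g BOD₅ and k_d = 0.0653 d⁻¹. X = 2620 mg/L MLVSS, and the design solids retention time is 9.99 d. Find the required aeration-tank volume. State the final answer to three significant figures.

V ≈ 6720 m³

Steady-state biomass mass balance: V·X·(1 + k_d·θ_c) = Y·Q·(S₀ − S)·θ_c, so V = 0.498 × 10300 × (577 − 8.89) × 9.99 / [2620 × (1 + 0.0653 × 9.99)] = 2.91×10^7 / 4329 = 6725 m³.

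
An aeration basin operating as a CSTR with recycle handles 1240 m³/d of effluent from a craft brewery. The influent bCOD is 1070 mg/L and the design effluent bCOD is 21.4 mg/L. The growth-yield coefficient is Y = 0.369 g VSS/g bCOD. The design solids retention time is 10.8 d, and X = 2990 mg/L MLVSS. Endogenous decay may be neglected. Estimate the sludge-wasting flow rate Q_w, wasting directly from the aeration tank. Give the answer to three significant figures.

V·X = Y·Q·ΔS·θ_c gives V = 0.369 × 1240 × (1070 − 21.4) × 10.8 / 2990 = 1733 m³.
Wasting from the aeration tank: Q_w = V / θ_c = 1733 / 10.8 = 160.5 m³/d.

Q_w ≈ 160 m³/d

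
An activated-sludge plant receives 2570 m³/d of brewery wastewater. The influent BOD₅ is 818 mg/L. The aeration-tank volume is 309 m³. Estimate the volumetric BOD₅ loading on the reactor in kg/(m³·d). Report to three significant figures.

L_v ≈ 6.80 kg BOD₅/(m³·d)

Applied BOD₅ load per unit volume = Q·S₀/V = (2570 × 818/1000)/309.0 = 6.803 kg BOD₅·m⁻³·d⁻¹.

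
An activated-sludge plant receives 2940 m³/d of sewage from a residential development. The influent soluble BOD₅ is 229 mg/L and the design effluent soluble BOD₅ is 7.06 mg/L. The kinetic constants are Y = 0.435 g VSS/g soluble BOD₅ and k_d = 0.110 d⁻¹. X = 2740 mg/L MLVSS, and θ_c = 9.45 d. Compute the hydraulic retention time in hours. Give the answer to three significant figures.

Rearranging the biomass balance for a CMAS with decay, V = Y·Q·ΔS·θ_c / [X·(1+k_d θ_c)] = 0.435 × 2940 × (229 − 7.06) × 9.45 / [2740 × (1 + 0.110 × 9.45)] = 2.68×10^6 / 5588 = 480.0 m³.
HRT = V/Q = 480.0 m³ / 2940 m³·d⁻¹ = 0.1633 d × 24 = 3.918 h.

τ ≈ 3.92 h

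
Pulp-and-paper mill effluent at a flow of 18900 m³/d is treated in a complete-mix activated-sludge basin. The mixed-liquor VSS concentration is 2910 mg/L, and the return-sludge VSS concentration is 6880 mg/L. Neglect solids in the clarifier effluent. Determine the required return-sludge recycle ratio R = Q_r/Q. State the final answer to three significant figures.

Mass balance around the secondary clarifier (neglecting effluent solids): R = X / (X_r − X) = 2910 / (6880 − 2910) = 0.7330.

R ≈ 0.733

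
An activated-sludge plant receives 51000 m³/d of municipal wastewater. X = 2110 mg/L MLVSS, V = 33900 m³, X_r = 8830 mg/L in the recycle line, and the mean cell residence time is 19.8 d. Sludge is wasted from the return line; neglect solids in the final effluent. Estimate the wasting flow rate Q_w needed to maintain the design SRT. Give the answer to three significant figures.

Wasting from the return line (neglecting effluent solids): Q_w = V·X / (θ_c·X_r) = 33900 × 2110 / (19.8 × 8830) = 409.1 m³/d.

Q_w ≈ 409 m³/d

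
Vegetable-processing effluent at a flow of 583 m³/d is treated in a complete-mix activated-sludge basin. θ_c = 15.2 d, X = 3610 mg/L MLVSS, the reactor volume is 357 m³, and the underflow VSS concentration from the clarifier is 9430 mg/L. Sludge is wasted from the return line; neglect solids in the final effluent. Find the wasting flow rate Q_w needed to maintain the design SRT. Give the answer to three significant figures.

Q_w = (V·X)/(θ_c X_r) = 357.0 × 3610 / (15.2 × 9430) = 8.991 m³/d.

Q_w ≈ 8.99 m³/d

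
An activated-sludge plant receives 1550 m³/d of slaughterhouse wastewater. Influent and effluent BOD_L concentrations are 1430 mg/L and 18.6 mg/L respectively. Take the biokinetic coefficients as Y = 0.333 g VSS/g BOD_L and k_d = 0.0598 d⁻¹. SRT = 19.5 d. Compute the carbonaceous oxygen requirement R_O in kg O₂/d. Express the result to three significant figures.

Observed yield with endogenous decay: Y_obs = Y / (1 + k_d·θ_c) = 0.333 / (1 + 0.0598 × 19.5) = 0.333 / 2.166 = 0.1537 g VSS/g BOD_L.
Mass of BOD_L removed per day: Q(S₀ − S) = 1550 × 1411 g/m³ = 2188 kg/d.
Net sludge production P_X = 0.1537 × 2188 = 336.3 kg VSS/d.
R_O = Q·(S₀ − S) − 1.42·P_X = 2188 − 1.42 × 336.3 = 1710 kg O₂/d.

R_O ≈ 1710 kg O₂/d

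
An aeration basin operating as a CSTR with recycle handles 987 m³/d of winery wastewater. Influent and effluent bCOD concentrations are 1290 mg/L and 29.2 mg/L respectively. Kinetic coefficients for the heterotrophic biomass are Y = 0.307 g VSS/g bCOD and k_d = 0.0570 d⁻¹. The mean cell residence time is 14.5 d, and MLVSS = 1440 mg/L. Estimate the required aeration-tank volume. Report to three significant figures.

V ≈ 2110 m³

Steady-state biomass mass balance: V·X·(1 + k_d·θ_c) = Y·Q·(S₀ − S)·θ_c, so V = 0.307 × 987 × (1290 − 29.2) × 14.5 / [1440 × (1 + 0.0570 × 14.5)] = 5.54×10^6 / 2630 = 2106 m³.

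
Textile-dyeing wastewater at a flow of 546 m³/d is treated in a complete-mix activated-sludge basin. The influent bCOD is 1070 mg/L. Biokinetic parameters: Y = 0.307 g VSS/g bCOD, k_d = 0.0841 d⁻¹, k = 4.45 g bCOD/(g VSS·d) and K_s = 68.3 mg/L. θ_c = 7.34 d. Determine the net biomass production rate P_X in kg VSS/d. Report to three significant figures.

Effluent substrate depends only on kinetics and SRT: S = K_s(1 + k_d θ_c) / [θ_c(Yk − k_d) − 1] = 68.3 × (1 + 0.0841 × 7.34) / [7.34 × (0.307 × 4.45 − 0.0841) − 1] = 110.5 / 8.410 = 13.13 mg/L.
Observed yield with endogenous decay: Y_obs = Y / (1 + k_d·θ_c) = 0.307 / (1 + 0.0841 × 7.34) = 0.307 / 1.617 = 0.1898 g VSS/g bCOD.
Q·(S₀ − S) = 546 × (1070 − 13.1) × 10⁻³ = 577.1 kg/d removed.
P_X = Y_obs · Q(S₀ − S) = 0.1898 × 577.1 = 109.5 kg VSS/d.

P_X ≈ 110 kg VSS/d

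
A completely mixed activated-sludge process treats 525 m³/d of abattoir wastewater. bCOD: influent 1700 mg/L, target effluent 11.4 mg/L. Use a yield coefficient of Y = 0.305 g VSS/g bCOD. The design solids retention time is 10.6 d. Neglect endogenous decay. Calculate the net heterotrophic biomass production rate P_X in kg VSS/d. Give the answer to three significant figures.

P_X ≈ 270 kg VSS/d

No decay correction is needed, so Y_obs = Y = 0.305.
ΔS = 1700 − 11.4 = 1689 mg/L, so the substrate removal rate is 525 × 1689/1000 = 886.5 kg bCOD/d.
Net biomass production P_X = Y_obs × Q·(S₀ − S) = 0.3050 × 886.5 = 270.4 kg VSS/d.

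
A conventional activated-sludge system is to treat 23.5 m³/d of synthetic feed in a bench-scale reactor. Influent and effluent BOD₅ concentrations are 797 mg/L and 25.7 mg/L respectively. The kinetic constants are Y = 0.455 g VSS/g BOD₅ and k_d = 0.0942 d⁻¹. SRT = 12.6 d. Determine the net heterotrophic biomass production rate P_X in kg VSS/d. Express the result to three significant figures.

P_X ≈ 3.77 kg VSS/d

Correct the yield for decay: Y_obs = Y/(1 + k_d θ_c) = 0.455 / (1 + 0.0942 × 12.6) = 0.455 / 2.187 = 0.2081.
ΔS = 797 − 25.7 = 771.3 mg/L, so the substrate removal rate is 23.5 × 771.3/1000 = 18.13 kg BOD₅/d.
So the net sludge growth is P_X = 0.2081 × 18.13 = 3.771 kg VSS/d.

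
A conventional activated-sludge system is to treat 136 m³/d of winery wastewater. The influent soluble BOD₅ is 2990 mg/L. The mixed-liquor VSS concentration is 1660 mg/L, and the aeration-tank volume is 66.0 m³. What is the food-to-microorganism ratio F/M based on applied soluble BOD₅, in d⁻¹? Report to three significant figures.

F/M = applied load / biomass = Q·S₀/(V·X) = 136 × 2990 / (66.00 × 1660) = 3.712 d⁻¹.

F/M ≈ 3.71 d⁻¹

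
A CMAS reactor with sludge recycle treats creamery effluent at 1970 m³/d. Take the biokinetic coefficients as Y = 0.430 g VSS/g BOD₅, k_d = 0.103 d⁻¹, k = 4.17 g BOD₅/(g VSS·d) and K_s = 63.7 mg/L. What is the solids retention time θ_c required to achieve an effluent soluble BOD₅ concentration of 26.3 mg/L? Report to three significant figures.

θ_c ≈ 2.38 d

At the target effluent, Y k S/(K_s+S) = 0.430×4.17×26.3/90.00 = 0.5240 d⁻¹.
θ_c = 1/(μ − k_d) = 1/(0.5240 − 0.103) = 1/0.4210 = 2.375 d.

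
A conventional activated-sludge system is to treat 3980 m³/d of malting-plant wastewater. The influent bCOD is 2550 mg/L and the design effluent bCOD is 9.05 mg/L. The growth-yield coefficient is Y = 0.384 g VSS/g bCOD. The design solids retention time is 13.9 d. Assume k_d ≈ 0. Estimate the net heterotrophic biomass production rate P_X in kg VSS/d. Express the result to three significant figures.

P_X ≈ 3880 kg VSS/d

With endogenous decay neglected, the observed yield equals the true yield: Y_obs = Y = 0.384 g VSS/g bCOD.
Q·(S₀ − S) = 3980 × (2550 − 9.05) × 10⁻³ = 10113 kg/d removed.
Net biomass production P_X = Y_obs × Q·(S₀ − S) = 0.3840 × 10113 = 3883 kg VSS/d.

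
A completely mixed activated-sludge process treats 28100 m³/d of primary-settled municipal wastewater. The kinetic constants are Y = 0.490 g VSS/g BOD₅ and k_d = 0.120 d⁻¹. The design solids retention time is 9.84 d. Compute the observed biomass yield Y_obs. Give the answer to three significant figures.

Y_obs ≈ 0.225 g VSS/g BOD₅

The observed yield is Y_obs = Y/(1 + k_d·θ_c) = 0.490 / (1 + 0.120 × 9.84) = 0.490 / 2.181 = 0.2247 g VSS per g BOD₅ removed.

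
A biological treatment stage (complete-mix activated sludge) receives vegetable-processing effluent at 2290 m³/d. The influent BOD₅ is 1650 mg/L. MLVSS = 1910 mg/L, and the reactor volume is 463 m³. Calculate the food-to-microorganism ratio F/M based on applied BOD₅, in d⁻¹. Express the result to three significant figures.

F/M ≈ 4.27 d⁻¹

F/M = applied load / biomass = Q·S₀/(V·X) = 2290 × 1650 / (463.0 × 1910) = 4.273 d⁻¹.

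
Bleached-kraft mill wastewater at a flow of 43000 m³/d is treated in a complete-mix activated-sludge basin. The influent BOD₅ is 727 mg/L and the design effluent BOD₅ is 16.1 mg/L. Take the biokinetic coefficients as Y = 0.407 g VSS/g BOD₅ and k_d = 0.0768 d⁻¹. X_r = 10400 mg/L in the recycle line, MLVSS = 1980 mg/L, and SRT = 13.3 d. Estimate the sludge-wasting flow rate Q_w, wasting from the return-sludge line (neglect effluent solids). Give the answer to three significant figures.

Steady-state biomass mass balance: V·X·(1 + k_d·θ_c) = Y·Q·(S₀ − S)·θ_c, so V = 0.407 × 43000 × (727 − 16.1) × 13.3 / [1980 × (1 + 0.0768 × 13.3)] = 1.65×10^8 / 4002 = 41343 m³.
Q_w = (V·X)/(θ_c X_r) = 41343 × 1980 / (13.3 × 10400) = 591.8 m³/d.

Q_w ≈ 592 m³/d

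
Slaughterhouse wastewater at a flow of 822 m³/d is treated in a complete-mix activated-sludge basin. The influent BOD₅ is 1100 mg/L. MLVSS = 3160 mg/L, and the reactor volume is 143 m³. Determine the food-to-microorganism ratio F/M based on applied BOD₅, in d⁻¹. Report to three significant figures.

F/M = applied load / biomass = Q·S₀/(V·X) = 822 × 1100 / (143.0 × 3160) = 2.001 d⁻¹.

F/M ≈ 2.00 d⁻¹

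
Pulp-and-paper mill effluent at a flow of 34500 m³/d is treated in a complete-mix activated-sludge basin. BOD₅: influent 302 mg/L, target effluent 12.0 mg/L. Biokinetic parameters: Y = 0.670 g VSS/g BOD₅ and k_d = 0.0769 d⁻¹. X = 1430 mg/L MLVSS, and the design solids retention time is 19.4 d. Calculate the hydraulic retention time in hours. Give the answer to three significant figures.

τ ≈ 25.4 h

Rearranging the biomass balance for a CMAS with decay, V = Y·Q·ΔS·θ_c / [X·(1+k_d θ_c)] = 0.670 × 34500 × (302 − 12.0) × 19.4 / [1430 × (1 + 0.0769 × 19.4)] = 1.3×10^8 / 3563 = 36495 m³.
τ = V/Q = 36495/34500 = 1.058 d, or 25.39 h.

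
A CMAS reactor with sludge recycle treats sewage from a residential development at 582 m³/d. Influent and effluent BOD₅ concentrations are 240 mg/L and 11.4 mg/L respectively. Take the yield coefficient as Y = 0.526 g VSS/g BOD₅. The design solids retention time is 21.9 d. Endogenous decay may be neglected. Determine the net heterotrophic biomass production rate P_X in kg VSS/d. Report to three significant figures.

P_X ≈ 70.0 kg VSS/d

No decay correction is needed, so Y_obs = Y = 0.526.
ΔS = 240 − 11.4 = 228.6 mg/L, so the substrate removal rate is 582 × 228.6/1000 = 133.0 kg BOD₅/d.
P_X = Y_obs · Q(S₀ − S) = 0.5260 × 133.0 = 69.98 kg VSS/d.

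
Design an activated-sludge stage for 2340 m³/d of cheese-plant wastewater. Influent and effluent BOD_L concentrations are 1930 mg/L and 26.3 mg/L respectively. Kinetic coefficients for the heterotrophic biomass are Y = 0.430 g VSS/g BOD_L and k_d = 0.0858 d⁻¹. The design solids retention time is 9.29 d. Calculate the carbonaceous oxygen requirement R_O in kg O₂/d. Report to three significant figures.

R_O ≈ 2940 kg O₂/d

Y_obs = Y / (1 + k_d θ_c) = 0.430 / (1 + 0.0858 × 9.29) = 0.430 / 1.797 = 0.2393.
Mass of BOD_L removed per day: Q(S₀ − S) = 2340 × 1904 g/m³ = 4455 kg/d.
Biomass synthesised: P_X = Y_obs × 4455 = 1066 kg VSS/d.
Carbonaceous O₂ demand = substrate oxidised − cell-mass equivalent = 4455 − 1.42 × 1066 = 2941 kg O₂/d.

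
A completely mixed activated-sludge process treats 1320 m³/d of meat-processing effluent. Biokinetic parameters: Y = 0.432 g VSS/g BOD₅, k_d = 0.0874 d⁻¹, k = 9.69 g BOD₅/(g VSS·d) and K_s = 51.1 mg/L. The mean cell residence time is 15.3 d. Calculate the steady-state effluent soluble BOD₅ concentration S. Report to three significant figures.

S ≈ 1.94 mg/L

For a completely mixed reactor with recycle the Lawrence–McCarty relation gives S = K_s·(1 + k_d·θ_c) / [θ_c·(Y·k − k_d) − 1] = 51.1 × (1 + 0.0874 × 15.3) / [15.3 × (0.432 × 9.69 − 0.0874) − 1] = 119.4 / 61.71 = 1.935 mg/L.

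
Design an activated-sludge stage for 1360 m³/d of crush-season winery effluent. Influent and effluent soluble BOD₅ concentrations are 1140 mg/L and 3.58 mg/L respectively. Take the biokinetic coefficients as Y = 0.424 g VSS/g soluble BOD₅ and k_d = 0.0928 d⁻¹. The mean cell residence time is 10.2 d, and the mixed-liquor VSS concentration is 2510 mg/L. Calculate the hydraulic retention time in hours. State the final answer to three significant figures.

τ ≈ 24.1 h

From the SRT design equation V = Y Q (S₀−S) θ_c / [X (1 + k_d θ_c)] = 0.424 × 1360 × (1140 − 3.58) × 10.2 / [2510 × (1 + 0.0928 × 10.2)] = 6.68×10^6 / 4886 = 1368 m³.
HRT = V/Q = 1368 m³ / 1360 m³·d⁻¹ = 1.006 d × 24 = 24.14 h.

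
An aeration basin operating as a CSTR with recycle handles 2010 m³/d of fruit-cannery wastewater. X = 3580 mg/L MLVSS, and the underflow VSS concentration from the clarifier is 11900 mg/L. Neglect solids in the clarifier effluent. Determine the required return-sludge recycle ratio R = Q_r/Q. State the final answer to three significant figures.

R ≈ 0.430

R = Q_r/Q = X/(X_r − X) = 3580 / (11900 − 3580) = 0.4303.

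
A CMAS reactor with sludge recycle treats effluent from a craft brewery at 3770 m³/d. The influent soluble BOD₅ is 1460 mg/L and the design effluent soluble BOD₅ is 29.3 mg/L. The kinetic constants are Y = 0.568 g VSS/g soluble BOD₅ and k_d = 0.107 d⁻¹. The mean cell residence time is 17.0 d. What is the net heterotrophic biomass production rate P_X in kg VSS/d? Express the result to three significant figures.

Y_obs = Y / (1 + k_d θ_c) = 0.568 / (1 + 0.107 × 17.0) = 0.568 / 2.819 = 0.2015.
ΔS = 1460 − 29.3 = 1431 mg/L, so the substrate removal rate is 3770 × 1431/1000 = 5394 kg soluble BOD₅/d.
Biomass produced: P_X = Y_obs·Q·ΔS = 0.2015 × 5394 ≈ 1087 kg VSS/d.

P_X ≈ 1090 kg VSS/d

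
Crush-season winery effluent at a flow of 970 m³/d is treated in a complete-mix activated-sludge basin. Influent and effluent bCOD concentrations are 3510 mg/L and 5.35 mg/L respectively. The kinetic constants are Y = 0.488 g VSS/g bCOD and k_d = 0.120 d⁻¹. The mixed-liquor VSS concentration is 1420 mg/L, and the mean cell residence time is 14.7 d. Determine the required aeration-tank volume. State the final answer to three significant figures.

Rearranging the biomass balance for a CMAS with decay, V = Y·Q·ΔS·θ_c / [X·(1+k_d θ_c)] = 0.488 × 970 × (3510 − 5.35) × 14.7 / [1420 × (1 + 0.120 × 14.7)] = 2.44×10^7 / 3925 = 6213 m³.

V ≈ 6210 m³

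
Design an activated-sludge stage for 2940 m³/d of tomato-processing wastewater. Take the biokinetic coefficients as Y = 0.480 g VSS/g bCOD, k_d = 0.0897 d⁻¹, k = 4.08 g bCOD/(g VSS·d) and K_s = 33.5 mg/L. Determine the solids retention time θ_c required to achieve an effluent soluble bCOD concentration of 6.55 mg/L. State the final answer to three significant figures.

θ_c ≈ 4.34 d

Specific growth rate at S = 6.55 mg/L: μ = YkS/(K_s+S) = 0.480·4.08·6.55/(33.5+6.55) = 0.3203 d⁻¹.
Then 1/θ_c = μ − k_d = 0.3203 − 0.0897 = 0.2306 d⁻¹, giving θ_c = 4.337 d.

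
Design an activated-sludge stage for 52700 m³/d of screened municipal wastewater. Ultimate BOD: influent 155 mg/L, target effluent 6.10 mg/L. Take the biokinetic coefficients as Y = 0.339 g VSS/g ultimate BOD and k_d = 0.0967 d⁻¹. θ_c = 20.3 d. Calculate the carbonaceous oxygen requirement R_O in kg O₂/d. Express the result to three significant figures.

Y_obs = Y / (1 + k_d θ_c) = 0.339 / (1 + 0.0967 × 20.3) = 0.339 / 2.963 = 0.1144.
Q·(S₀ − S) = 52700 × (155 − 6.10) × 10⁻³ = 7847 kg/d removed.
P_X = Y_obs·Q·(S₀ − S) = 0.1144 × 7847 = 897.8 kg VSS/d.
R_O = Q·ΔS − 1.42 P_X = 7847 − 1275 = 6572 kg O₂/d.

R_O ≈ 6570 kg O₂/d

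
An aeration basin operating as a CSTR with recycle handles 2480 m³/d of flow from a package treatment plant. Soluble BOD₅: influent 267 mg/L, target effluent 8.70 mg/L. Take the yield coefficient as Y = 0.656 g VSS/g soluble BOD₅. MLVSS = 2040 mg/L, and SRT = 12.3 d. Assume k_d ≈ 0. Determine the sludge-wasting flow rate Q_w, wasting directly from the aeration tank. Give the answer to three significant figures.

Q_w ≈ 206 m³/d

With k_d = 0 the design equation reduces to V = Y Q (S₀−S) θ_c / X = 0.656 × 2480 × (267 − 8.70) × 12.3 / 2040 = 2534 m³.
With mixed-liquor wasting, θ_c = V/Q_w, so Q_w = V/θ_c = 2534/12.3 = 206.0 m³/d.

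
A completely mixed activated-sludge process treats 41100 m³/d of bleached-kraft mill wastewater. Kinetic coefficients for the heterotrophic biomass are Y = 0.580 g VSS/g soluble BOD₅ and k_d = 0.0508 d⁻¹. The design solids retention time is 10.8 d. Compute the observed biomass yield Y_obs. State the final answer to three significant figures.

Y_obs = Y / (1 + k_d θ_c) = 0.580 / (1 + 0.0508 × 10.8) = 0.580 / 1.549 = 0.3745.

Y_obs ≈ 0.375 g VSS/g soluble BOD₅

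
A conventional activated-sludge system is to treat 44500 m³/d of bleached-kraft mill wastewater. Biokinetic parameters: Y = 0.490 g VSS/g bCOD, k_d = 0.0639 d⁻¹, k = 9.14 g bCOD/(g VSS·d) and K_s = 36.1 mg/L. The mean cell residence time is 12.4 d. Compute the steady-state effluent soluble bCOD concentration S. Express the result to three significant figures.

S ≈ 1.20 mg/L

Effluent substrate depends only on kinetics and SRT: S = K_s(1 + k_d θ_c) / [θ_c(Yk − k_d) − 1] = 36.1 × (1 + 0.0639 × 12.4) / [12.4 × (0.490 × 9.14 − 0.0639) − 1] = 64.70 / 53.74 = 1.204 mg/L.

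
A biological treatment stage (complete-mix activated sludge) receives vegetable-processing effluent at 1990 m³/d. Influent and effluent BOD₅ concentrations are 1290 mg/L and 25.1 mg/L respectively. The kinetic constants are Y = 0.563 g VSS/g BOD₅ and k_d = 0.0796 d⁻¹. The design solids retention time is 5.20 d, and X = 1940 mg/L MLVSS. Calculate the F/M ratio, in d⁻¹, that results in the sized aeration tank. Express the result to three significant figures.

F/M ≈ 0.493 d⁻¹

Steady-state biomass mass balance: V·X·(1 + k_d·θ_c) = Y·Q·(S₀ − S)·θ_c, so V = 0.563 × 1990 × (1290 − 25.1) × 5.20 / [1940 × (1 + 0.0796 × 5.20)] = 7.37×10^6 / 2743 = 2687 m³.
F/M = applied load / biomass = Q·S₀/(V·X) = 1990 × 1290 / (2687 × 1940) = 0.4925 d⁻¹.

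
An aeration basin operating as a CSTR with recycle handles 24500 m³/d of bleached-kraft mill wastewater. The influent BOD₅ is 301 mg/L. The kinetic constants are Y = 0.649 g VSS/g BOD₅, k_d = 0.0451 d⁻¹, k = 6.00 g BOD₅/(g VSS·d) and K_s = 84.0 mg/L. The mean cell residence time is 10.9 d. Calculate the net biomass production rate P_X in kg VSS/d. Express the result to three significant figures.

From the Monod/SRT balance for a CMAS, S = K_s·(1+k_d θ_c)/[θ_c·(Y k − k_d) − 1] = 84.0 × (1 + 0.0451 × 10.9) / [10.9 × (0.649 × 6.00 − 0.0451) − 1] = 125.3 / 40.95 = 3.059 mg/L.
Y_obs = Y / (1 + k_d θ_c) = 0.649 / (1 + 0.0451 × 10.9) = 0.649 / 1.492 = 0.4351.
ΔS = 301 − 3.06 = 297.9 mg/L, so the substrate removal rate is 24500 × 297.9/1000 = 7300 kg BOD₅/d.
P_X = Y_obs · Q(S₀ − S) = 0.4351 × 7300 = 3176 kg VSS/d.

P_X ≈ 3180 kg VSS/d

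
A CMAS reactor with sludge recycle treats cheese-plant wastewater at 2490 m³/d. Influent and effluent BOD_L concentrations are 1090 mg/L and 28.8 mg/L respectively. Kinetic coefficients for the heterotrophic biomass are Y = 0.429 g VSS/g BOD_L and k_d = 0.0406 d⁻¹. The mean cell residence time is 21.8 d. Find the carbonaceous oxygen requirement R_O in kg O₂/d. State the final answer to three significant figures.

R_O ≈ 1790 kg O₂/d

Correct the yield for decay: Y_obs = Y/(1 + k_d θ_c) = 0.429 / (1 + 0.0406 × 21.8) = 0.429 / 1.885 = 0.2276.
Substrate removed = Q·(S₀ − S) = 2490 m³/d × (1090 − 28.8) g/m³ = 2.64×10^6 g/d = 2642 kg/d.
Biomass synthesised: P_X = Y_obs × 2642 = 601.3 kg VSS/d.
R_O = Q·ΔS − 1.42 P_X = 2642 − 853.9 = 1788 kg O₂/d.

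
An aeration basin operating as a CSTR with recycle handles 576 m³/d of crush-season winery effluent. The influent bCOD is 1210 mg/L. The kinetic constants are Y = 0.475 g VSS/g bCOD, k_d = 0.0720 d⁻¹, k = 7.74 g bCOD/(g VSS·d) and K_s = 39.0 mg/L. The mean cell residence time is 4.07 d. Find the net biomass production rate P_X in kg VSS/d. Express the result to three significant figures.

From the Monod/SRT balance for a CMAS, S = K_s·(1+k_d θ_c)/[θ_c·(Y k − k_d) − 1] = 39.0 × (1 + 0.0720 × 4.07) / [4.07 × (0.475 × 7.74 − 0.0720) − 1] = 50.43 / 13.67 = 3.689 mg/L.
Correct the yield for decay: Y_obs = Y/(1 + k_d θ_c) = 0.475 / (1 + 0.0720 × 4.07) = 0.475 / 1.293 = 0.3674.
Substrate removed = Q·(S₀ − S) = 576 m³/d × (1210 − 3.69) g/m³ = 6.95×10^5 g/d = 694.8 kg/d.
Net biomass production P_X = Y_obs × Q·(S₀ − S) = 0.3674 × 694.8 = 255.2 kg VSS/d.

P_X ≈ 255 kg VSS/d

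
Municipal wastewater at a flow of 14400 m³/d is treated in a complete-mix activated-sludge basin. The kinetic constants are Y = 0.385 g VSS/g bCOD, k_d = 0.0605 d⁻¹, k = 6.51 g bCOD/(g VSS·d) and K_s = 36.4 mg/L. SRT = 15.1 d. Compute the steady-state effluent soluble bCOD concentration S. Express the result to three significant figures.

S ≈ 1.94 mg/L

From the Monod/SRT balance for a CMAS, S = K_s·(1+k_d θ_c)/[θ_c·(Y k − k_d) − 1] = 36.4 × (1 + 0.0605 × 15.1) / [15.1 × (0.385 × 6.51 − 0.0605) − 1] = 69.65 / 35.93 = 1.938 mg/L.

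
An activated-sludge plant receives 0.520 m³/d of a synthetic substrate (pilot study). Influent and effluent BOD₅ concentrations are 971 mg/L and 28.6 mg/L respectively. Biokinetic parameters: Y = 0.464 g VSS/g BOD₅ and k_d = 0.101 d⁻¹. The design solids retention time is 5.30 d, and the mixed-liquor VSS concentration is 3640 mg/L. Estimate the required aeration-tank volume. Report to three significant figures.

V ≈ 0.216 m³

From the SRT design equation V = Y Q (S₀−S) θ_c / [X (1 + k_d θ_c)] = 0.464 × 0.520 × (971 − 28.6) × 5.30 / [3640 × (1 + 0.101 × 5.30)] = 1.21×10^3 / 5588 = 0.2156 m³.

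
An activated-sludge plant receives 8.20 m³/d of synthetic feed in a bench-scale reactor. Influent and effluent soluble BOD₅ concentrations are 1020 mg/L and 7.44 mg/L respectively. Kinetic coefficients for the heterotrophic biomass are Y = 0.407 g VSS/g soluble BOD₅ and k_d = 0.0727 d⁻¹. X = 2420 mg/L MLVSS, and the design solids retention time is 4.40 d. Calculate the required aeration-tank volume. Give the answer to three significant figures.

From the SRT design equation V = Y Q (S₀−S) θ_c / [X (1 + k_d θ_c)] = 0.407 × 8.20 × (1020 − 7.44) × 4.40 / [2420 × (1 + 0.0727 × 4.40)] = 1.49×10^4 / 3194 = 4.655 m³.

V ≈ 4.66 m³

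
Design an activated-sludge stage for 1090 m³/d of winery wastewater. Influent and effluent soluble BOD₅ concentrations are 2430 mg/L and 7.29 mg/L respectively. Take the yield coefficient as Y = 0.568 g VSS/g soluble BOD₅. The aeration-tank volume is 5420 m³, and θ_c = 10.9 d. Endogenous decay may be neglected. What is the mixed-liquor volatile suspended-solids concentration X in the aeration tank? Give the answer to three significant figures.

X ≈ 3020 mg/L

X = Y·Q·ΔS·θ_c / V = 0.568 × 1090 × (2430 − 7.29) × 10.9 / 5420 = 3017 mg/L.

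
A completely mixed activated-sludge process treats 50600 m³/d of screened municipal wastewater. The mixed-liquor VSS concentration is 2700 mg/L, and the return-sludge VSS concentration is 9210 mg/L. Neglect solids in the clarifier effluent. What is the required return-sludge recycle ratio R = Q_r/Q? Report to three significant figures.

Solids balance on the clarifier gives (1+R)X = R·X_r, so R = X/(X_r − X) = 2700 / (9210 − 2700) = 0.4147.

R ≈ 0.415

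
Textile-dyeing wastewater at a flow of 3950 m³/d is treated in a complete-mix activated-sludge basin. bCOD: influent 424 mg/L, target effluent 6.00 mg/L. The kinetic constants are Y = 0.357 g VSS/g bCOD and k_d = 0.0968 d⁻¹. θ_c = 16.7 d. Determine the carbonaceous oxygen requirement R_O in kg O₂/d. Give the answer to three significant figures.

R_O ≈ 1330 kg O₂/d

Observed yield with endogenous decay: Y_obs = Y / (1 + k_d·θ_c) = 0.357 / (1 + 0.0968 × 16.7) = 0.357 / 2.617 = 0.1364 g VSS/g bCOD.
Substrate removed = Q·(S₀ − S) = 3950 m³/d × (424 − 6.00) g/m³ = 1.65×10^6 g/d = 1651 kg/d.
Net sludge production P_X = 0.1364 × 1651 = 225.3 kg VSS/d.
R_O = Q·(S₀ − S) − 1.42·P_X = 1651 − 1.42 × 225.3 = 1331 kg O₂/d.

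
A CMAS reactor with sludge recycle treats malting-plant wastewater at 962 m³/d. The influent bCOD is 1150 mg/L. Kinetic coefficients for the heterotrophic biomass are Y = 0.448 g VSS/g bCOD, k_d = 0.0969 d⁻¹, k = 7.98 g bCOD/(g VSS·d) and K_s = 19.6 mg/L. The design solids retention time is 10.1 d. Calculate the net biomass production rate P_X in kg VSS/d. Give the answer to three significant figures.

Effluent substrate depends only on kinetics and SRT: S = K_s(1 + k_d θ_c) / [θ_c(Yk − k_d) − 1] = 19.6 × (1 + 0.0969 × 10.1) / [10.1 × (0.448 × 7.98 − 0.0969) − 1] = 38.78 / 34.13 = 1.136 mg/L.
Correct the yield for decay: Y_obs = Y/(1 + k_d θ_c) = 0.448 / (1 + 0.0969 × 10.1) = 0.448 / 1.979 = 0.2264.
ΔS = 1150 − 1.14 = 1149 mg/L, so the substrate removal rate is 962 × 1149/1000 = 1105 kg bCOD/d.
Biomass produced: P_X = Y_obs·Q·ΔS = 0.2264 × 1105 ≈ 250.2 kg VSS/d.

P_X ≈ 250 kg VSS/d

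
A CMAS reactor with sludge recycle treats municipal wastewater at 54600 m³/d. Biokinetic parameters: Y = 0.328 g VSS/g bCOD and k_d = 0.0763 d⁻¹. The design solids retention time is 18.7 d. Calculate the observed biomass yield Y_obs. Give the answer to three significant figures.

The observed yield is Y_obs = Y/(1 + k_d·θ_c) = 0.328 / (1 + 0.0763 × 18.7) = 0.328 / 2.427 = 0.1352 g VSS per g bCOD removed.

Y_obs ≈ 0.135 g VSS/g bCOD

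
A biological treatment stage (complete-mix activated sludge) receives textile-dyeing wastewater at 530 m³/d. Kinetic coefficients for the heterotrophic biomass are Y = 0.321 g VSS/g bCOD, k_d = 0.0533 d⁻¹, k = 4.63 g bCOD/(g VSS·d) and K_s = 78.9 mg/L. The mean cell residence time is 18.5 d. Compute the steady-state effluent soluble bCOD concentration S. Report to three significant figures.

S ≈ 6.14 mg/L

Effluent substrate depends only on kinetics and SRT: S = K_s(1 + k_d θ_c) / [θ_c(Yk − k_d) − 1] = 78.9 × (1 + 0.0533 × 18.5) / [18.5 × (0.321 × 4.63 − 0.0533) − 1] = 156.7 / 25.51 = 6.143 mg/L.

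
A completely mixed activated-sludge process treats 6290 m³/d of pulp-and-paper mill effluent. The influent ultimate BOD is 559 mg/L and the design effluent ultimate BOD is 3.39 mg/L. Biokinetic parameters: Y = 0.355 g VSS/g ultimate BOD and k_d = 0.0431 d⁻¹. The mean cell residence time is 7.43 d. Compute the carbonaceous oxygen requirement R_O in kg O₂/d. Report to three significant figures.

Correct the yield for decay: Y_obs = Y/(1 + k_d θ_c) = 0.355 / (1 + 0.0431 × 7.43) = 0.355 / 1.320 = 0.2689.
Q·(S₀ − S) = 6290 × (559 − 3.39) × 10⁻³ = 3495 kg/d removed.
Biomass synthesised: P_X = Y_obs × 3495 = 939.7 kg VSS/d.
R_O = Q·ΔS − 1.42 P_X = 3495 − 1334 = 2160 kg O₂/d.

R_O ≈ 2160 kg O₂/d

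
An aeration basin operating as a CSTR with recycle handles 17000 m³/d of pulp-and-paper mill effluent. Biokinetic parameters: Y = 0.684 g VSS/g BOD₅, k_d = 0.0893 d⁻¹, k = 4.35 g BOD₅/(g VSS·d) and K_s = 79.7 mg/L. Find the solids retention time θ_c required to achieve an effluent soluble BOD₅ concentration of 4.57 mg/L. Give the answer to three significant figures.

At the target effluent, Y k S/(K_s+S) = 0.684×4.35×4.57/84.27 = 0.1614 d⁻¹.
1/θ_c = 0.1614 − 0.0893 = 0.07206 d⁻¹, so θ_c = 13.88 d.

θ_c ≈ 13.9 d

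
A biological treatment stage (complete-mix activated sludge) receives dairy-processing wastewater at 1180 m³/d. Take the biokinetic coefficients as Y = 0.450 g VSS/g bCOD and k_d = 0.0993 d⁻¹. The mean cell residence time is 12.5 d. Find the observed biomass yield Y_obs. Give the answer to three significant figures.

Y_obs ≈ 0.201 g VSS/g bCOD

Observed yield with endogenous decay: Y_obs = Y / (1 + k_d·θ_c) = 0.450 / (1 + 0.0993 × 12.5) = 0.450 / 2.241 = 0.2008 g VSS/g bCOD.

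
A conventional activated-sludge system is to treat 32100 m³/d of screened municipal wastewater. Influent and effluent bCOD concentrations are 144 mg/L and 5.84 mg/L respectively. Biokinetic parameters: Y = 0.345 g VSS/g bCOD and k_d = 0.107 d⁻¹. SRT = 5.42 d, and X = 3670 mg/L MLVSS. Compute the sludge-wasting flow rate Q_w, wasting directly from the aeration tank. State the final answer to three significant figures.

Q_w ≈ 264 m³/d

Rearranging the biomass balance for a CMAS with decay, V = Y·Q·ΔS·θ_c / [X·(1+k_d θ_c)] = 0.345 × 32100 × (144 − 5.84) × 5.42 / [3670 × (1 + 0.107 × 5.42)] = 8.29×10^6 / 5798 = 1430 m³.
Wasting from the aeration tank: Q_w = V / θ_c = 1430 / 5.42 = 263.9 m³/d.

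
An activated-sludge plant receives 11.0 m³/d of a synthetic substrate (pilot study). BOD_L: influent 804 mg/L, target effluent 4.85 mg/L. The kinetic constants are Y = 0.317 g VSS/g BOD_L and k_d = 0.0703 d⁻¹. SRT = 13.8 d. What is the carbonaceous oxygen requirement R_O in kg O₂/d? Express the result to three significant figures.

R_O ≈ 6.78 kg O₂/d

Correct the yield for decay: Y_obs = Y/(1 + k_d θ_c) = 0.317 / (1 + 0.0703 × 13.8) = 0.317 / 1.970 = 0.1609.
ΔS = 804 − 4.85 = 799.1 mg/L, so the substrate removal rate is 11.0 × 799.1/1000 = 8.791 kg BOD_L/d.
P_X = Y_obs·Q·(S₀ − S) = 0.1609 × 8.791 = 1.414 kg VSS/d.
R_O = Q·ΔS − 1.42 P_X = 8.791 − 2.008 = 6.782 kg O₂/d.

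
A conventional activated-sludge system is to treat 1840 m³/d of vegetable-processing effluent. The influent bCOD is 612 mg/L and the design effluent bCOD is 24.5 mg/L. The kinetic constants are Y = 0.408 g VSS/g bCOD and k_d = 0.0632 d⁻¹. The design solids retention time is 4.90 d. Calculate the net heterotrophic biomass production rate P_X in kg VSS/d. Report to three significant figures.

The observed yield is Y_obs = Y/(1 + k_d·θ_c) = 0.408 / (1 + 0.0632 × 4.90) = 0.408 / 1.310 = 0.3115 g VSS per g bCOD removed.
Mass of bCOD removed per day: Q(S₀ − S) = 1840 × 587.5 g/m³ = 1081 kg/d.
Net biomass production P_X = Y_obs × Q·(S₀ − S) = 0.3115 × 1081 = 336.8 kg VSS/d.

P_X ≈ 337 kg VSS/d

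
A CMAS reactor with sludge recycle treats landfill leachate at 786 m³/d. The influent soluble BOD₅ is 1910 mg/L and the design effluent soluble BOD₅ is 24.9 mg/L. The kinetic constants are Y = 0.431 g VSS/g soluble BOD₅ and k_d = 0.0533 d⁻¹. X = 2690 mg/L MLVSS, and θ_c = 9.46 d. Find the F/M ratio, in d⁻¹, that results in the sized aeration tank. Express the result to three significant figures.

F/M ≈ 0.374 d⁻¹

Steady-state biomass mass balance: V·X·(1 + k_d·θ_c) = Y·Q·(S₀ − S)·θ_c, so V = 0.431 × 786 × (1910 − 24.9) × 9.46 / [2690 × (1 + 0.0533 × 9.46)] = 6.04×10^6 / 4046 = 1493 m³.
F/M = applied load / biomass = Q·S₀/(V·X) = 786 × 1910 / (1493 × 2690) = 0.3738 d⁻¹.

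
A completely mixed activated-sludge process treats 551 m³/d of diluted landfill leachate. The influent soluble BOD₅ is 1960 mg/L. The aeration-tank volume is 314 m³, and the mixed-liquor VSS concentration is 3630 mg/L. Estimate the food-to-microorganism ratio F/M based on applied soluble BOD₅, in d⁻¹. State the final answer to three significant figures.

F/M = Q·S₀ / (V·X) = 551 × 1960 / (314.0 × 3630) = 0.9475 g soluble BOD₅·(g VSS·d)⁻¹.

F/M ≈ 0.947 d⁻¹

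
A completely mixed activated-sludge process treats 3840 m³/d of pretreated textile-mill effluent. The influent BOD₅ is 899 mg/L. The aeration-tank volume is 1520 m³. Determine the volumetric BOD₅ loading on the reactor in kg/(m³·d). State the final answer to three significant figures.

L_v ≈ 2.27 kg BOD₅/(m³·d)

Volumetric loading L_v = Q·S₀ / V = 3840 × 899 g/m³ / 1520 m³ = 2271 g/(m³·d) = 2.271 kg BOD₅/(m³·d).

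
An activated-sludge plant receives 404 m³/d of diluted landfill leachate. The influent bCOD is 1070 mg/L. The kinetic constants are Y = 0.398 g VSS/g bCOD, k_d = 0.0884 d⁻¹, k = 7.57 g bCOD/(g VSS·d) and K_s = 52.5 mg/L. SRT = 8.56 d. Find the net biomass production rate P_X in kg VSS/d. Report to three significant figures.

P_X ≈ 97.6 kg VSS/d

From the Monod/SRT balance for a CMAS, S = K_s·(1+k_d θ_c)/[θ_c·(Y k − k_d) − 1] = 52.5 × (1 + 0.0884 × 8.56) / [8.56 × (0.398 × 7.57 − 0.0884) − 1] = 92.23 / 24.03 = 3.837 mg/L.
Observed yield with endogenous decay: Y_obs = Y / (1 + k_d·θ_c) = 0.398 / (1 + 0.0884 × 8.56) = 0.398 / 1.757 = 0.2266 g VSS/g bCOD.
Q·(S₀ − S) = 404 × (1070 − 3.84) × 10⁻³ = 430.7 kg/d removed.
Net biomass production P_X = Y_obs × Q·(S₀ − S) = 0.2266 × 430.7 = 97.59 kg VSS/d.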